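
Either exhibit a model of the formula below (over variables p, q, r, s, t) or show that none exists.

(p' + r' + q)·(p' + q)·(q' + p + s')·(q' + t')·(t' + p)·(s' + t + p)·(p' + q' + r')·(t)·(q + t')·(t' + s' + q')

The clause (t) is unit, so t = 1.
The clause (q') is unit, so q = 0.
Now (q) is unsatisfied and unit — conflict.

UNSATISFIABLE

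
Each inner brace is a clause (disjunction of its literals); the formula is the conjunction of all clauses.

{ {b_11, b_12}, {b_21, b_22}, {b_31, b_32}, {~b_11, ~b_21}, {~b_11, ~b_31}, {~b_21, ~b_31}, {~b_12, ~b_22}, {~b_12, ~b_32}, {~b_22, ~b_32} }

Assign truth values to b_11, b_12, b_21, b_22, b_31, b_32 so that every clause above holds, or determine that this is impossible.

UNSATISFIABLE

Suppose b_11 = 1.
The clause (~b_21) is unit, so b_21 = 0.
The clause (b_22) is unit, so b_22 = 1.
The clause (~b_31) is unit, so b_31 = 0.
The clause (b_32) is unit, so b_32 = 1.
That conflicts with the unit clause (~b_32).
Undo b_11 and try b_11 = 0.
The clause (b_12) is unit, so b_12 = 1.
The clause (~b_22) is unit, so b_22 = 0.
The clause (b_21) is unit, so b_21 = 1.
The clause (~b_31) is unit, so b_31 = 0.
The clause (b_32) is unit, so b_32 = 1.
That conflicts with the unit clause (~b_32).
Either choice for b_11 ends in contradiction.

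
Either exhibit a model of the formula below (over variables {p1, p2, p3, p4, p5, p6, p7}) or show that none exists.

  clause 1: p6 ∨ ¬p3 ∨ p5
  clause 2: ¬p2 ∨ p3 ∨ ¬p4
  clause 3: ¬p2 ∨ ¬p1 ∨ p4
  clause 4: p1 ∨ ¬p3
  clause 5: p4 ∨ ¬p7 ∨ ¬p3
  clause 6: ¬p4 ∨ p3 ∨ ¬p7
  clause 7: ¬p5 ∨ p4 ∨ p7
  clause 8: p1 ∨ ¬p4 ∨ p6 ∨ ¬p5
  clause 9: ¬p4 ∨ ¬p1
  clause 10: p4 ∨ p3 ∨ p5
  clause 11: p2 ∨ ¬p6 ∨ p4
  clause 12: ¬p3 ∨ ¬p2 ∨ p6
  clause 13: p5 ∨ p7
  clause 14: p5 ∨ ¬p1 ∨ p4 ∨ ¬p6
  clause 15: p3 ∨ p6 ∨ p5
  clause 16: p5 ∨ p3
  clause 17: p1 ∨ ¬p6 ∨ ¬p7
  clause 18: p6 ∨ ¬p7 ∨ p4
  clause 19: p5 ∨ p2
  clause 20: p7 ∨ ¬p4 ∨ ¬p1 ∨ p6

Try p1 = False.
The clause (¬p3) is unit, so p3 = False.
The clause (p5) is unit, so p5 = True.
Try p2 = False.
Try p4 = True.
The clause (¬p7) is unit, so p7 = False.
The clause (p6) is unit, so p6 = True.
All clauses are satisfied.

p1 ↦ False,  p2 ↦ False,  p3 ↦ False,  p4 ↦ True,  p5 ↦ True,  p6 ↦ True,  p7 ↦ False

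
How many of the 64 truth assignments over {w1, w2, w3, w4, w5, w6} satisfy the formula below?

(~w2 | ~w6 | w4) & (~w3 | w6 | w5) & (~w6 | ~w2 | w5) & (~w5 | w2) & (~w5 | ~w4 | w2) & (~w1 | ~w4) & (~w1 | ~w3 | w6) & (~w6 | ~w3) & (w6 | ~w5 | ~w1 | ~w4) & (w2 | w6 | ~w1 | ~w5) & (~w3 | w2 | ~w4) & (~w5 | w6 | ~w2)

10

There are 2^6 = 64 truth assignments over (w1, w2, w3, w4, w5, w6).
Split on w1. With w1 = 1, the clauses containing w1 are satisfied and ~w1 drops from the rest; 3 of the 2^5 = 32 assignments to the other variables satisfy what remains.
With w1 = 0, by the same count on the reduced clause set, 7 assignments work.
Total: 3 + 7 = 10.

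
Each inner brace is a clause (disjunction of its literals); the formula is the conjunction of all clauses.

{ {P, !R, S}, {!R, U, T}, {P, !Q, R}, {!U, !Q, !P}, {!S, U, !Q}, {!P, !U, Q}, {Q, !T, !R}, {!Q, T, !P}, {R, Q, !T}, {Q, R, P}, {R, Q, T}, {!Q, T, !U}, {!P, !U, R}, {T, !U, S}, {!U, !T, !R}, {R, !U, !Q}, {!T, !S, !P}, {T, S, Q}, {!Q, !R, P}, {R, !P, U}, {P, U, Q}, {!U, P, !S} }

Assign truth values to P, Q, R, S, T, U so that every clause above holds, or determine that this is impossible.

P=true,  Q=true,  R=true,  S=false,  T=true,  U=false

Case P = true:
Case U = false:
From the singleton clause (R), R = true.
From the singleton clause (T), T = true.
From the singleton clause (Q), Q = true.
From the singleton clause (!S), S = false.
All clauses are satisfied.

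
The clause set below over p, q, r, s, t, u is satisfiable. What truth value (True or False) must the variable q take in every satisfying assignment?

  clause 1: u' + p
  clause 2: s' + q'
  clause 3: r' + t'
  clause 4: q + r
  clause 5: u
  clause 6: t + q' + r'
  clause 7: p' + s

Suppose q = 1.
Unit clause (s') forces s = 0.
Unit clause (u) forces u = 1.
Unit clause (p) forces p = 1.
Now (p') is unsatisfied and unit — conflict.
So every satisfying assignment has q = False.

False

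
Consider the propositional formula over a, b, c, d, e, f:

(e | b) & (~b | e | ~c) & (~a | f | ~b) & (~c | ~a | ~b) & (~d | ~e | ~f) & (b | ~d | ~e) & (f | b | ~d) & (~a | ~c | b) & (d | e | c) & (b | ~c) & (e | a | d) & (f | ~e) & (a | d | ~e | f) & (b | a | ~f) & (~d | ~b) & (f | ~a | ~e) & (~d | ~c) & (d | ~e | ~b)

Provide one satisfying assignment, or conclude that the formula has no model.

a: 1; b: 0; c: 0; d: 0; e: 1; f: 1

Case e = 1:
The clause (f) is unit, so f = 1.
The clause (~d) is unit, so d = 0.
The clause (~b) is unit, so b = 0.
The clause (~c) is unit, so c = 0.
The clause (a) is unit, so a = 1.
All clauses are satisfied.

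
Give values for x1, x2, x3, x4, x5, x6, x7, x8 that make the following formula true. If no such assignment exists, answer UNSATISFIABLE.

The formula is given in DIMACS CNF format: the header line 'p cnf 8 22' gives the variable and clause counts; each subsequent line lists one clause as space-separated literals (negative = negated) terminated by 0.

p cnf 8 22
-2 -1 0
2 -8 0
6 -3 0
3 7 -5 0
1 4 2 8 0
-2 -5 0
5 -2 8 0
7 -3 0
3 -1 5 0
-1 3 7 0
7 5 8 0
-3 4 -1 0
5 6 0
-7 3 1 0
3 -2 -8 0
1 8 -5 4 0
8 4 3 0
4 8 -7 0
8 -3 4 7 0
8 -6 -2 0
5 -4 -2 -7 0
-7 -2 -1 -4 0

x1 ↦ True; x2 ↦ False; x3 ↦ True; x4 ↦ True; x5 ↦ True; x6 ↦ True; x7 ↦ True; x8 ↦ False

Case x2 = False:
Unit clause (¬x8) forces x8 = False.
Case x6 = True:
Case x1 = True:
Case x7 = True:
Unit clause (x4) forces x4 = True.
Case x3 = True:
All clauses hold; x5 can take either value.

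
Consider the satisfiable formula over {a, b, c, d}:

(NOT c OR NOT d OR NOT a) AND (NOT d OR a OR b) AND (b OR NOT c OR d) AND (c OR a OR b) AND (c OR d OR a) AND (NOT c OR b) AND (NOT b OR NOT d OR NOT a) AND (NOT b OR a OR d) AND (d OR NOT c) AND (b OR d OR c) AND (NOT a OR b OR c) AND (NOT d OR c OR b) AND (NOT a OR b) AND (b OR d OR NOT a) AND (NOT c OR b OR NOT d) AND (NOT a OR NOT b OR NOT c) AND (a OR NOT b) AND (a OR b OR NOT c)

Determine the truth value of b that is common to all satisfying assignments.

Suppose b = false.
Unit clause (NOT c) forces c = false.
Unit clause (a) forces a = true.
Now (NOT a) is unsatisfied and unit — conflict.
So every satisfying assignment has b = True.

True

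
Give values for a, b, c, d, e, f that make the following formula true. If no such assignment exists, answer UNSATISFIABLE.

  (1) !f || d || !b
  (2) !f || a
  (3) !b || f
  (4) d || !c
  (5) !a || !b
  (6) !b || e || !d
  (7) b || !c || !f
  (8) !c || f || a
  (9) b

(b) alone gives b = true.
(f) alone gives f = true.
(d) alone gives d = true.
(a) alone gives a = true.
That conflicts with the unit clause (!a).

UNSATISFIABLE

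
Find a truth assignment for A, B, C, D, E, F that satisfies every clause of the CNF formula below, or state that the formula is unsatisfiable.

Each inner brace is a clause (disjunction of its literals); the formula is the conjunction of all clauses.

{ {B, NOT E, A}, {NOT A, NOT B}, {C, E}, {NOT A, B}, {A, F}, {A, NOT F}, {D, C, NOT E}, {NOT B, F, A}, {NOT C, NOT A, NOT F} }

UNSATISFIABLE

Branch on A: set A = false.
Unit clause (F) forces F = true.
But (NOT F) is also a unit clause — contradiction.
That branch fails; take A = true instead.
Unit clause (NOT B) forces B = false.
But (B) is also a unit clause — contradiction.
Either choice for A ends in contradiction.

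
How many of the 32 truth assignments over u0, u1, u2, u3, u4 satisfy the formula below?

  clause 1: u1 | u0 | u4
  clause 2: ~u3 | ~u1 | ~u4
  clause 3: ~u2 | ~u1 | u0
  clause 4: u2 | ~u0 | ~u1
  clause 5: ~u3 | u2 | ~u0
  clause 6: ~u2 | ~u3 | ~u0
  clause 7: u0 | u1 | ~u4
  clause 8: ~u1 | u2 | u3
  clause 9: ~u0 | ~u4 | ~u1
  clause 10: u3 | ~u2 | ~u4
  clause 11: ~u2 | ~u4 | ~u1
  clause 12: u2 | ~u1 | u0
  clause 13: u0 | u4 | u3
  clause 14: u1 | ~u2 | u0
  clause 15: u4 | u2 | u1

There are 2^5 = 32 truth assignments over (u0, u1, u2, u3, u4).
Split on u3. With u3 = 1, the clauses containing u3 are satisfied and ~u3 drops from the rest; 0 of the 2^4 = 16 assignments to the other variables satisfy what remains.
With u3 = 0, by the same count on the reduced clause set, 3 assignments work.
Total: 0 + 3 = 3.

3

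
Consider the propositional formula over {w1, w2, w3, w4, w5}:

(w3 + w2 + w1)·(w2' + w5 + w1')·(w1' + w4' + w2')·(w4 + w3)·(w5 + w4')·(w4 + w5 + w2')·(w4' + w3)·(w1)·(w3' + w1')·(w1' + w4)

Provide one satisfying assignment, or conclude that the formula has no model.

The clause (w1) is unit, so w1 = 1.
The clause (w3') is unit, so w3 = 0.
The clause (w4) is unit, so w4 = 1.
Now (w4') is unsatisfied and unit — conflict.

UNSATISFIABLE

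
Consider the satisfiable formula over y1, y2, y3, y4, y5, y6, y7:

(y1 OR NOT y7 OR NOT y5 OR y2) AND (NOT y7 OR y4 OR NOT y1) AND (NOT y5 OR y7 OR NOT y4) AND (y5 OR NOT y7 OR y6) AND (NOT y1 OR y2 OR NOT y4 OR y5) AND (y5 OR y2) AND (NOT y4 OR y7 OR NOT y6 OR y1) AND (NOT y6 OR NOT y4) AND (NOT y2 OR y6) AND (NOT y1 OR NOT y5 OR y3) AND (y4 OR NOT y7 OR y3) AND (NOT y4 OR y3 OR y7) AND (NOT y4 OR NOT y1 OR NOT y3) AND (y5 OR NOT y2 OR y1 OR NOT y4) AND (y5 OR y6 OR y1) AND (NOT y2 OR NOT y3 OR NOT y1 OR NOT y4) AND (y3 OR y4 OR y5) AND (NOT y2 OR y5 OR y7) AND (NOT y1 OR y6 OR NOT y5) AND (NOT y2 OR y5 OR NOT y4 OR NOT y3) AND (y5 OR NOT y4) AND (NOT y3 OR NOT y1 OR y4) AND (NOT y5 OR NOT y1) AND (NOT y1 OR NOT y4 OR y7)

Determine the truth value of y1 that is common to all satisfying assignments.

False

Suppose y1 = true.
The clause (NOT y5) is unit, so y5 = false.
The clause (y2) is unit, so y2 = true.
The clause (y6) is unit, so y6 = true.
The clause (NOT y4) is unit, so y4 = false.
The clause (NOT y7) is unit, so y7 = false.
That conflicts with the unit clause (y7).
So every satisfying assignment has y1 = False.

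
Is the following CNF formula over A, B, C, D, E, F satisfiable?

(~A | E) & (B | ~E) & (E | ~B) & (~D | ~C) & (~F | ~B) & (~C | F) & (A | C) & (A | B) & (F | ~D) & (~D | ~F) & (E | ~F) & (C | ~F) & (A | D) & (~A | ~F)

Yes

Try A = 1.
The clause (E) is unit, so E = 1.
The clause (B) is unit, so B = 1.
The clause (~F) is unit, so F = 0.
The clause (~C) is unit, so C = 0.
The clause (~D) is unit, so D = 0.
Every clause now holds.
A satisfying assignment: A=1, B=1, C=0, D=0, E=1, F=0.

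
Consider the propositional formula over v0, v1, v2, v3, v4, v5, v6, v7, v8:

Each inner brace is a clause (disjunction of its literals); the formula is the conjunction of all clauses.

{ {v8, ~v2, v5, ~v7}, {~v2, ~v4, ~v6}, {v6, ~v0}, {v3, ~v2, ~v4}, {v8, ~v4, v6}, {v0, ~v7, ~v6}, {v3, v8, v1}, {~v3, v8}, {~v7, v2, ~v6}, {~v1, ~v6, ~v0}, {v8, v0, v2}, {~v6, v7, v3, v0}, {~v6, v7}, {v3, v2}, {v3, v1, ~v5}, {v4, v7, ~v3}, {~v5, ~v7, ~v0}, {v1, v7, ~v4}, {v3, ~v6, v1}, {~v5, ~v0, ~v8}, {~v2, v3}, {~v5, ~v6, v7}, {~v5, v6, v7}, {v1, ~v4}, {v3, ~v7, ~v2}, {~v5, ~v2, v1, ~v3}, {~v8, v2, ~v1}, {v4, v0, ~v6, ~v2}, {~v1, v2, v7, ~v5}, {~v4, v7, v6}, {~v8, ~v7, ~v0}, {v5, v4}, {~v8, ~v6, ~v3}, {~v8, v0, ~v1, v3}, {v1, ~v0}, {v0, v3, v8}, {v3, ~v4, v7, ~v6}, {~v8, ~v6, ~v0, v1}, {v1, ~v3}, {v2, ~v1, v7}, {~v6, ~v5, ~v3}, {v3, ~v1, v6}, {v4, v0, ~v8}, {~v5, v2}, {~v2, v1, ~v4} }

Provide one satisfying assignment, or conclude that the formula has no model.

v0: 0,  v1: 1,  v2: 1,  v3: 1,  v4: 1,  v5: 0,  v6: 0,  v7: 1,  v8: 1

Suppose v6 = 0.
Unit clause (~v0) forces v0 = 0.
Suppose v8 = 1.
Unit clause (v4) forces v4 = 1.
Unit clause (v1) forces v1 = 1.
Unit clause (v2) forces v2 = 1.
Unit clause (v3) forces v3 = 1.
Unit clause (v7) forces v7 = 1.
No clause remains; v5 is free.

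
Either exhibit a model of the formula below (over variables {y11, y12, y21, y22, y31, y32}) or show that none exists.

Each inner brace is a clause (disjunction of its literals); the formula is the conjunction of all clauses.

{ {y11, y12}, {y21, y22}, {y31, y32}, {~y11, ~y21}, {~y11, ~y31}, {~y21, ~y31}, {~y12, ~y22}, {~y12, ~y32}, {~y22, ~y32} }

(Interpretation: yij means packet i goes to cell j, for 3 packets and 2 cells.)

UNSATISFIABLE

Case y11 = 1:
From the singleton clause (~y21), y21 = 0.
From the singleton clause (y22), y22 = 1.
From the singleton clause (~y31), y31 = 0.
From the singleton clause (y32), y32 = 1.
That conflicts with the unit clause (~y32).
So y11 must be the other value — set y11 = 0.
From the singleton clause (y12), y12 = 1.
From the singleton clause (~y22), y22 = 0.
From the singleton clause (y21), y21 = 1.
From the singleton clause (~y31), y31 = 0.
From the singleton clause (y32), y32 = 1.
That conflicts with the unit clause (~y32).
Neither y11 = 1 nor y11 = 0 works.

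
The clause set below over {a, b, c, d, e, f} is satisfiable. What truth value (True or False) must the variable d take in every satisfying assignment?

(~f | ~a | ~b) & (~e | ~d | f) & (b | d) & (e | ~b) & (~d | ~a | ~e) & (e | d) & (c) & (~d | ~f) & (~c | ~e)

Suppose d = 0.
(b) alone gives b = 1.
(e) alone gives e = 1.
(c) alone gives c = 1.
But (~c) is also a unit clause — contradiction.
So every satisfying assignment has d = True.

True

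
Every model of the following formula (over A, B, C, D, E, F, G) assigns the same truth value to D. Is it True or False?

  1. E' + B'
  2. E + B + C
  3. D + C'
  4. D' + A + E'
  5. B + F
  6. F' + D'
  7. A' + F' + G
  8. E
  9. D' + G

False

Suppose D = 1.
From the singleton clause (F'), F = 0.
From the singleton clause (B), B = 1.
From the singleton clause (E'), E = 0.
Now (E) is unsatisfied and unit — conflict.
So every satisfying assignment has D = False.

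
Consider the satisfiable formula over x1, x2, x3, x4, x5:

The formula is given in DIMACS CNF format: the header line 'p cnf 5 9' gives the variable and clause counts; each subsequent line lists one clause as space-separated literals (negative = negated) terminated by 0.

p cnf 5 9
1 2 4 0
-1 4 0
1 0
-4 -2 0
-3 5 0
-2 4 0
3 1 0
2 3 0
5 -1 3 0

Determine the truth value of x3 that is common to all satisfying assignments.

Suppose x3 = False.
Unit clause (x1) forces x1 = True.
Unit clause (x4) forces x4 = True.
Unit clause (¬x2) forces x2 = False.
But (x2) is also a unit clause — contradiction.
So every satisfying assignment has x3 = True.

True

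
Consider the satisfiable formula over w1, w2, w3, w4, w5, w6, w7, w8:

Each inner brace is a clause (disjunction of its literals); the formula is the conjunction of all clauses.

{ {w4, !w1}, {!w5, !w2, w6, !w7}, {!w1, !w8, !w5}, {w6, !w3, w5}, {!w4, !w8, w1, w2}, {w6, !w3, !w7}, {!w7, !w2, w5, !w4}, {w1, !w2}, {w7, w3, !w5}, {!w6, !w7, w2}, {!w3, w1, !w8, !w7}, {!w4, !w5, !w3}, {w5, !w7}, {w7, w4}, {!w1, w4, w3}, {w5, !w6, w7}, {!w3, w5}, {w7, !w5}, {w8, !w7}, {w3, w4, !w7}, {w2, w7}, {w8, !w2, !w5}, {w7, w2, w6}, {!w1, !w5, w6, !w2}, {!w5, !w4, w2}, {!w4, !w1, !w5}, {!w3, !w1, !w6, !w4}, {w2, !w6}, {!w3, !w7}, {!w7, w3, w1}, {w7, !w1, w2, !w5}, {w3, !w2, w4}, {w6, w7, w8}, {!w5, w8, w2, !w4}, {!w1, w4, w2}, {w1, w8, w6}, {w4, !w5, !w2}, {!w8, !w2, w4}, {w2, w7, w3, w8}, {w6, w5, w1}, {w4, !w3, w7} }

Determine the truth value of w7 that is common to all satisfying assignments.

False

Suppose w7 = true.
(w5) alone gives w5 = true.
(w8) alone gives w8 = true.
(!w1) alone gives w1 = false.
(!w2) alone gives w2 = false.
(!w4) alone gives w4 = false.
(!w6) alone gives w6 = false.
(!w3) alone gives w3 = false.
That conflicts with the unit clause (w3).
So every satisfying assignment has w7 = False.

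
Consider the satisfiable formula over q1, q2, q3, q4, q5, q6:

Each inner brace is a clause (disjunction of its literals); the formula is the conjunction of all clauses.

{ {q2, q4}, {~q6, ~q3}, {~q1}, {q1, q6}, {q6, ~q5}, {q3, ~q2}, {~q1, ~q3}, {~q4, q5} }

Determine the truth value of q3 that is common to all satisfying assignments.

False

Suppose q3 = 1.
The clause (~q6) is unit, so q6 = 0.
The clause (~q1) is unit, so q1 = 0.
But (q1) is also a unit clause — contradiction.
So every satisfying assignment has q3 = False.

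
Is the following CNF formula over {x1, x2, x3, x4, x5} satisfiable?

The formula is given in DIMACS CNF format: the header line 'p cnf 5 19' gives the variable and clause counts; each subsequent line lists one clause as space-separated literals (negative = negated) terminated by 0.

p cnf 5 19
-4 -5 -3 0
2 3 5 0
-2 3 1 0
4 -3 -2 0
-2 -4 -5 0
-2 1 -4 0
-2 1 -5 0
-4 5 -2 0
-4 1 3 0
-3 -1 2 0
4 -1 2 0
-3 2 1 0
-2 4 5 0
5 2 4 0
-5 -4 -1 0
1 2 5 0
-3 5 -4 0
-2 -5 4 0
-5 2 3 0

No, unsatisfiable

Try x4 = False.
Try x3 = False.
Try x2 = True.
Unit clause (x1) forces x1 = True.
Unit clause (x5) forces x5 = True.
Now (¬x5) is unsatisfied and unit — conflict.
That branch fails; take x2 = False instead.
Unit clause (x5) forces x5 = True.
Now (¬x5) is unsatisfied and unit — conflict.
Either choice for x2 ends in contradiction.
That branch fails; take x3 = True instead.
Unit clause (¬x2) forces x2 = False.
Unit clause (¬x1) forces x1 = False.
Now (x1) is unsatisfied and unit — conflict.
Either choice for x3 ends in contradiction.
That branch fails; take x4 = True instead.
Try x5 = False.
Unit clause (¬x2) forces x2 = False.
Unit clause (x3) forces x3 = True.
Now (¬x3) is unsatisfied and unit — conflict.
That branch fails; take x5 = True instead.
Unit clause (¬x3) forces x3 = False.
Unit clause (¬x2) forces x2 = False.
Now (x2) is unsatisfied and unit — conflict.
Either choice for x5 ends in contradiction.
Either choice for x4 ends in contradiction.
No assignment satisfies every clause.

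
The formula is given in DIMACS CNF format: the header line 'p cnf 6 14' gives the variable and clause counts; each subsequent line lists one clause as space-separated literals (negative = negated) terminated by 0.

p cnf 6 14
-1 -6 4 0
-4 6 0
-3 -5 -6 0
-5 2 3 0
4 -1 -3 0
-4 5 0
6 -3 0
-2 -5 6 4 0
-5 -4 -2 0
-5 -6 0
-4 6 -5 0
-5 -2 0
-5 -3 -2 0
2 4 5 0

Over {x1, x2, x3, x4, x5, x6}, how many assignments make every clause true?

There are 2^6 = 64 truth assignments over (x1, x2, x3, x4, x5, x6).
Split on x3. With x3 = True, the clauses containing x3 are satisfied and ¬x3 drops from the rest; 1 of the 2^5 = 32 assignments to the other variables satisfy what remains.
With x3 = False, by the same count on the reduced clause set, 3 assignments work.
(One model: x1=F, x2=T, x3=F, x4=F, x5=F, x6=F.)
Total: 1 + 3 = 4.

4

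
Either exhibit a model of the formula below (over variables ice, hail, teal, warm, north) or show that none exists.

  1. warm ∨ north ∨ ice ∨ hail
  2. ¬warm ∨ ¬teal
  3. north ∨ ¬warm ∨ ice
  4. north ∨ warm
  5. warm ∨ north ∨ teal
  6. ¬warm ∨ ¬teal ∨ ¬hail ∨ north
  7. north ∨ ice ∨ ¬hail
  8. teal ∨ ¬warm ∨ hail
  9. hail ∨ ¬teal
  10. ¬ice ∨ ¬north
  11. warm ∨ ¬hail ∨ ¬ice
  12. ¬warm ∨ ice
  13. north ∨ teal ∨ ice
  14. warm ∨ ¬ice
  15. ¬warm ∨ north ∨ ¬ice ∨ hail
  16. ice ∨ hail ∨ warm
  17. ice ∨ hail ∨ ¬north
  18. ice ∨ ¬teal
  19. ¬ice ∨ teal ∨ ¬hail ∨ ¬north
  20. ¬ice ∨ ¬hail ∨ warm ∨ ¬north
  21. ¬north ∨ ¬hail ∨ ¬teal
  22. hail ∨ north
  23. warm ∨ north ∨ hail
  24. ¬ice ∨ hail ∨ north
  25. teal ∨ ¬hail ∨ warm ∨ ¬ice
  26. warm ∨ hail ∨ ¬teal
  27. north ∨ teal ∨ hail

ice: True, hail: True, teal: False, warm: True, north: False

Branch on warm: set warm = True.
The clause (¬teal) is unit, so teal = False.
The clause (hail) is unit, so hail = True.
The clause (ice) is unit, so ice = True.
The clause (¬north) is unit, so north = False.
All clauses are satisfied.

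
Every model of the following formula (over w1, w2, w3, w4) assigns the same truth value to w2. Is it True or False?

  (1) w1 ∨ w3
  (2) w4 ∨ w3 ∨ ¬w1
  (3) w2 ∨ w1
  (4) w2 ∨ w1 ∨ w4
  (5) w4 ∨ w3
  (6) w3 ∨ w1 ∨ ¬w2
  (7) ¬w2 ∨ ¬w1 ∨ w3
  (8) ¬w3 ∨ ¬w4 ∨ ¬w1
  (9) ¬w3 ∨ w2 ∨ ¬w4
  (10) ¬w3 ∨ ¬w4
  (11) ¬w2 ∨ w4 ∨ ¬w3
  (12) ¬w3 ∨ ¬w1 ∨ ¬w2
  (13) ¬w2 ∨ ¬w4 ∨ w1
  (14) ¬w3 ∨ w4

Suppose w2 = True.
Try w1 = True.
Unit clause (w3) forces w3 = True.
Now (¬w3) is unsatisfied and unit — conflict.
So w1 must be the other value — set w1 = False.
Unit clause (w3) forces w3 = True.
Unit clause (¬w4) forces w4 = False.
Now (w4) is unsatisfied and unit — conflict.
Either choice for w1 ends in contradiction.
So every satisfying assignment has w2 = False.

False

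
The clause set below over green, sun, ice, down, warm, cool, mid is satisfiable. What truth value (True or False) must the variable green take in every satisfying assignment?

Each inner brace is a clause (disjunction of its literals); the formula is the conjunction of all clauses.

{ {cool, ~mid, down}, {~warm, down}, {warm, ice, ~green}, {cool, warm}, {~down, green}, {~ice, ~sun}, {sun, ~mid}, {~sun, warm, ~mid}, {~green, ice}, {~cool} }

Suppose green = 0.
From the singleton clause (~down), down = 0.
From the singleton clause (~warm), warm = 0.
From the singleton clause (cool), cool = 1.
Now (~cool) is unsatisfied and unit — conflict.
So every satisfying assignment has green = True.

True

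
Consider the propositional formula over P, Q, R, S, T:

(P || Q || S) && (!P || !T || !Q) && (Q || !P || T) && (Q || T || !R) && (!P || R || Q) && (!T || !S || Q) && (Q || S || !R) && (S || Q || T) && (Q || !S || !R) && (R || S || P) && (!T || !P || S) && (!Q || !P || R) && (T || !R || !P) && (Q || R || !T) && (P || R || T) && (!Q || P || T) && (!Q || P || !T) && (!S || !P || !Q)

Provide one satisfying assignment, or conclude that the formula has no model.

UNSATISFIABLE

Try P = true.
Try T = false.
The clause (Q) is unit, so Q = true.
The clause (R) is unit, so R = true.
Now (!R) is unsatisfied and unit — conflict.
Backtrack on T: now try T = true.
The clause (!Q) is unit, so Q = false.
The clause (R) is unit, so R = true.
The clause (!S) is unit, so S = false.
Now (S) is unsatisfied and unit — conflict.
Either choice for T ends in contradiction.
Backtrack on P: now try P = false.
Try Q = true.
The clause (T) is unit, so T = true.
Now (!T) is unsatisfied and unit — conflict.
Backtrack on Q: now try Q = false.
The clause (S) is unit, so S = true.
The clause (!T) is unit, so T = false.
The clause (!R) is unit, so R = false.
Now (R) is unsatisfied and unit — conflict.
Either choice for Q ends in contradiction.
Either choice for P ends in contradiction.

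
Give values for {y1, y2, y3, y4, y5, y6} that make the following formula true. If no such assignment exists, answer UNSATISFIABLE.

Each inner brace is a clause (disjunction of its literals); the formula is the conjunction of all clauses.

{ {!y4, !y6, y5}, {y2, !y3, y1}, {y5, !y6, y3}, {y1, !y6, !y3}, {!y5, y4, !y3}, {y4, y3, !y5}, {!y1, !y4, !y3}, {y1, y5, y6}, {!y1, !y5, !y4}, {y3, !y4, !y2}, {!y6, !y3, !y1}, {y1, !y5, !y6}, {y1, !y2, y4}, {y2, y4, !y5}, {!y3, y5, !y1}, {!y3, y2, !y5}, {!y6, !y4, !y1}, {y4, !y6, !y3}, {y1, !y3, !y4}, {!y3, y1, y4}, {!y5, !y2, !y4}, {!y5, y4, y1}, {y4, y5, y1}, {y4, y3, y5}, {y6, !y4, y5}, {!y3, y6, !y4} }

Suppose y4 = true.
Suppose y6 = false.
(y5) alone gives y5 = true.
(!y1) alone gives y1 = false.
(!y3) alone gives y3 = false.
(!y2) alone gives y2 = false.
All clauses are satisfied.

y1=false,  y2=false,  y3=false,  y4=true,  y5=true,  y6=false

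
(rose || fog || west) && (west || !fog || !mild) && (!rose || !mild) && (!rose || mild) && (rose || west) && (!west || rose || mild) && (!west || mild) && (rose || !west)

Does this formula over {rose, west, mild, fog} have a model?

Suppose rose = false.
(west) alone gives west = true.
That conflicts with the unit clause (!west).
Backtrack on rose: now try rose = true.
(!mild) alone gives mild = false.
That conflicts with the unit clause (mild).
Either choice for rose ends in contradiction.
No assignment satisfies every clause.

No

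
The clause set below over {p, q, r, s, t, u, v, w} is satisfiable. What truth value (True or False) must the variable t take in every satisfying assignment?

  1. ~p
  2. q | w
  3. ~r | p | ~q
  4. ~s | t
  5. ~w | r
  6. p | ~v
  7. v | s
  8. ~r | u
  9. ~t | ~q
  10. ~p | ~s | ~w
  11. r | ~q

Suppose t = 0.
Unit clause (~p) forces p = 0.
Unit clause (~s) forces s = 0.
Unit clause (~v) forces v = 0.
Now (v) is unsatisfied and unit — conflict.
So every satisfying assignment has t = True.

True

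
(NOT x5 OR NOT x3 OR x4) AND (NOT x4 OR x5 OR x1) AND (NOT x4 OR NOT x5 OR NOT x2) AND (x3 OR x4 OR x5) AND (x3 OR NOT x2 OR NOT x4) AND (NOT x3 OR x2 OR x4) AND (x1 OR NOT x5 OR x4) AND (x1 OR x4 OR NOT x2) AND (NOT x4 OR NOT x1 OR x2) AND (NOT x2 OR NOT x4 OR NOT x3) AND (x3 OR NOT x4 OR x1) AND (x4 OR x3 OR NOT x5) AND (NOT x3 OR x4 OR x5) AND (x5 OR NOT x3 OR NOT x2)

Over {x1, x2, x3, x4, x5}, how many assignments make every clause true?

There are 2^5 = 32 truth assignments over (x1, x2, x3, x4, x5).
Split on x1. With x1 = true, the clauses containing x1 are satisfied and NOT x1 drops from the rest; 0 of the 2^4 = 16 assignments to the other variables satisfy what remains.
With x1 = false, by the same count on the reduced clause set, 1 assignment works.
Total: 0 + 1 = 1.

1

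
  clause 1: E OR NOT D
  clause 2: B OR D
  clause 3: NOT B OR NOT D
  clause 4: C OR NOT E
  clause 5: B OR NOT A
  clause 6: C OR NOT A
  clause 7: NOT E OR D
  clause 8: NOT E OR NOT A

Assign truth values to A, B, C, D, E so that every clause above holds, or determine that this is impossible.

A=false,  B=true,  C=true,  D=false,  E=false

Try E = false.
Unit clause (NOT D) forces D = false.
Unit clause (B) forces B = true.
Try C = true.
Every clause is now satisfied; A is unconstrained.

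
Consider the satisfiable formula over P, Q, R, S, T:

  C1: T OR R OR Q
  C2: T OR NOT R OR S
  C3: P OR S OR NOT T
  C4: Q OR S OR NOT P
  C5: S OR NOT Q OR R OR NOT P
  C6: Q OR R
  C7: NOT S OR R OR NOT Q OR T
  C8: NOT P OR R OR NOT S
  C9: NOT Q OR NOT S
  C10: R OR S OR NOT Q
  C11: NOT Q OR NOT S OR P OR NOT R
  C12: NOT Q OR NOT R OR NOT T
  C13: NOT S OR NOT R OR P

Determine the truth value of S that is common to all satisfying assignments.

True

Suppose S = false.
Try T = true.
The clause (P) is unit, so P = true.
The clause (Q) is unit, so Q = true.
The clause (R) is unit, so R = true.
But (NOT R) is also a unit clause — contradiction.
That branch fails; take T = false instead.
The clause (NOT R) is unit, so R = false.
The clause (Q) is unit, so Q = true.
But (NOT Q) is also a unit clause — contradiction.
Both values of T lead to a conflict.
So every satisfying assignment has S = True.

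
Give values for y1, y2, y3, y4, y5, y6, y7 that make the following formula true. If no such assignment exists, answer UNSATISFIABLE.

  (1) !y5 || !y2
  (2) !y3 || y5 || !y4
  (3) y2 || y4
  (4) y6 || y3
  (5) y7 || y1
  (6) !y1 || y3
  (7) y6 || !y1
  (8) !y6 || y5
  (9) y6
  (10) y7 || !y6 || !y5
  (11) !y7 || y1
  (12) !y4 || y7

From the singleton clause (y6), y6 = true.
From the singleton clause (y5), y5 = true.
From the singleton clause (!y2), y2 = false.
From the singleton clause (y4), y4 = true.
From the singleton clause (y7), y7 = true.
From the singleton clause (y1), y1 = true.
From the singleton clause (y3), y3 = true.
This assignment satisfies each clause.

y1 ↦ true, y2 ↦ false, y3 ↦ true, y4 ↦ true, y5 ↦ true, y6 ↦ true, y7 ↦ true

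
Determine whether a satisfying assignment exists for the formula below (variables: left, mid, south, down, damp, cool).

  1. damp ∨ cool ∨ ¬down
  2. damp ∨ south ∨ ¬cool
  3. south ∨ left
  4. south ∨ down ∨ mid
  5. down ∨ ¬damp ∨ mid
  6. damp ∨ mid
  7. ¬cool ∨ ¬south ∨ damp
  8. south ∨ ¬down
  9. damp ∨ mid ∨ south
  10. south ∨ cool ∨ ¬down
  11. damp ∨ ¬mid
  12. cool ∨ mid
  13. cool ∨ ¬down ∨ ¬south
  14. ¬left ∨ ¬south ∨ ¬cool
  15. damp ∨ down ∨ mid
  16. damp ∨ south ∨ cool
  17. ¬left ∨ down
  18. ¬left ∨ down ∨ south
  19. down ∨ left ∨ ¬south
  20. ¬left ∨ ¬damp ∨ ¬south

Satisfiable

Branch on south: set south = True.
Branch on damp: set damp = True.
From the singleton clause (¬left), left = False.
From the singleton clause (down), down = True.
From the singleton clause (cool), cool = True.
All clauses hold; mid can take either value.
A satisfying assignment: left: False,  mid: True,  south: True,  down: True,  damp: True,  cool: True.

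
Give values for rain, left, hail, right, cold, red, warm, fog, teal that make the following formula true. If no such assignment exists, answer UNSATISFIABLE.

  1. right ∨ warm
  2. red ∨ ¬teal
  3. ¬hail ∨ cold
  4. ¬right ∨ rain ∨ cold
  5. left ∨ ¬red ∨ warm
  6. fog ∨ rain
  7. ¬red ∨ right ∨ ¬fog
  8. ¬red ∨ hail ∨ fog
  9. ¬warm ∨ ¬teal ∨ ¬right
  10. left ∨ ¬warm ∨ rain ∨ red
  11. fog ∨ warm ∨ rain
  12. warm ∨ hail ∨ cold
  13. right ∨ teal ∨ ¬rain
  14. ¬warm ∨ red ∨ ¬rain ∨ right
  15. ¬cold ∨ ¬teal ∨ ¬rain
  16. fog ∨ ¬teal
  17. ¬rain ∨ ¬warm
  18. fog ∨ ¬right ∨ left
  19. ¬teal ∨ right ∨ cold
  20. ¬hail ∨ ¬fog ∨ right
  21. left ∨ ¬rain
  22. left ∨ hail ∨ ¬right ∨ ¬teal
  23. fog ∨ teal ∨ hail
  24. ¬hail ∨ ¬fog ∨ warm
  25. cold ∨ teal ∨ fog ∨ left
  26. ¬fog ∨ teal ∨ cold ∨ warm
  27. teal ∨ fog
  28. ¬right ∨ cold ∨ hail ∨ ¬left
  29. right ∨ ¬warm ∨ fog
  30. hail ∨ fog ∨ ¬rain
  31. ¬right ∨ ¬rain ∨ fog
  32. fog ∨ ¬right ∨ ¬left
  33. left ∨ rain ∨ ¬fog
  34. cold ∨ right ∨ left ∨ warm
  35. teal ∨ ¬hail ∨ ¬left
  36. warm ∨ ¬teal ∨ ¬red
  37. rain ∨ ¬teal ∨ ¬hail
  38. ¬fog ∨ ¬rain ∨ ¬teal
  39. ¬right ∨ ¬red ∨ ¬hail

rain=True; left=True; hail=False; right=True; cold=True; red=True; warm=False; fog=True; teal=False

Try right = True.
Try red = True.
(¬hail) alone gives hail = False.
(fog) alone gives fog = True.
Try rain = True.
(¬warm) alone gives warm = False.
(left) alone gives left = True.
(cold) alone gives cold = True.
(¬teal) alone gives teal = False.
All clauses are satisfied.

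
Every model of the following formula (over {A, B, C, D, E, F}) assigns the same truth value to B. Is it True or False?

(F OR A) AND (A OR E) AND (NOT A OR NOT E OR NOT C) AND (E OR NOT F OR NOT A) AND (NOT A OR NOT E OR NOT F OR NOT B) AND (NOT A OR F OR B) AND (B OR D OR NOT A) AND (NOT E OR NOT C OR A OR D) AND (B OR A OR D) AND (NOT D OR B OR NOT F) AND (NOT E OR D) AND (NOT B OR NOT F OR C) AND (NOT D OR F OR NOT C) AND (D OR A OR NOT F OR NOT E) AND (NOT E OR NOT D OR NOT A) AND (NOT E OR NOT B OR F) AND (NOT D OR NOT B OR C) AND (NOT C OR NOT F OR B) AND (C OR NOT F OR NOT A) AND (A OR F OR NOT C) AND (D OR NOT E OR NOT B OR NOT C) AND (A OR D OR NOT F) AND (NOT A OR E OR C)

Suppose B = false.
Try F = true.
(NOT D) alone gives D = false.
(NOT A) alone gives A = false.
That conflicts with the unit clause (A).
Undo F and try F = false.
(A) alone gives A = true.
That conflicts with the unit clause (NOT A).
Both values of F lead to a conflict.
So every satisfying assignment has B = True.

True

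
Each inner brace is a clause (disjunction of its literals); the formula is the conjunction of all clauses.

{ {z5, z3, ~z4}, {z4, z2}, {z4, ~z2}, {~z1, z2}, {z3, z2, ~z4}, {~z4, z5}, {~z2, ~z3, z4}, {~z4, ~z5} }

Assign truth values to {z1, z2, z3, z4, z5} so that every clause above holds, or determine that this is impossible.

UNSATISFIABLE

Suppose z4 = 1.
Unit clause (z5) forces z5 = 1.
But (~z5) is also a unit clause — contradiction.
Backtrack on z4: now try z4 = 0.
Unit clause (z2) forces z2 = 1.
But (~z2) is also a unit clause — contradiction.
Either choice for z4 ends in contradiction.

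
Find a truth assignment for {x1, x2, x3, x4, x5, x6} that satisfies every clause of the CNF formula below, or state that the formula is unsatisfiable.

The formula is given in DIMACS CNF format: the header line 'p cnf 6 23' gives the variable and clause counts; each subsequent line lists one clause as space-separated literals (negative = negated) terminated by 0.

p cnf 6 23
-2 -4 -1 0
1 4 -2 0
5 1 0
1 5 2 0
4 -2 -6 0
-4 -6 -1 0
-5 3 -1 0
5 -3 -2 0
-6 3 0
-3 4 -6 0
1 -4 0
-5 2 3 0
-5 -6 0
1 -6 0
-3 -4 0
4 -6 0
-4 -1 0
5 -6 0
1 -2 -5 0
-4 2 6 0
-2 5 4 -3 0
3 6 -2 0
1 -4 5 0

x1 ↦ True,  x2 ↦ False,  x3 ↦ True,  x4 ↦ False,  x5 ↦ True,  x6 ↦ False

Suppose x5 = True.
Unit clause (¬x6) forces x6 = False.
Suppose x3 = True.
Unit clause (¬x4) forces x4 = False.
Suppose x1 = True.
No clause remains; x2 is free.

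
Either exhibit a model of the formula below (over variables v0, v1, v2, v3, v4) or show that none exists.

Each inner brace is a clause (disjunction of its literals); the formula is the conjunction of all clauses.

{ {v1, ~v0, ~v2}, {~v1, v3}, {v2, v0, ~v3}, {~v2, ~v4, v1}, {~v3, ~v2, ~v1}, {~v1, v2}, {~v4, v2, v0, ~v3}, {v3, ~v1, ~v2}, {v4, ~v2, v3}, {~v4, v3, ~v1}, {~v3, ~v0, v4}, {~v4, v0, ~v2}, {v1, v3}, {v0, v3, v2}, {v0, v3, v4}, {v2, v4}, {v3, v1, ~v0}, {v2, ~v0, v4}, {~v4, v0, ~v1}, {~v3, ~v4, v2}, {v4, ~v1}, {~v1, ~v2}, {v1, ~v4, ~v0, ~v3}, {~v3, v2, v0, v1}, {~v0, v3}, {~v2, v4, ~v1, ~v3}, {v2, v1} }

Branch on v1: set v1 = 0.
Unit clause (v3) forces v3 = 1.
Unit clause (v2) forces v2 = 1.
Unit clause (~v0) forces v0 = 0.
Unit clause (~v4) forces v4 = 0.
Every clause now holds.

v0=0,  v1=0,  v2=1,  v3=1,  v4=0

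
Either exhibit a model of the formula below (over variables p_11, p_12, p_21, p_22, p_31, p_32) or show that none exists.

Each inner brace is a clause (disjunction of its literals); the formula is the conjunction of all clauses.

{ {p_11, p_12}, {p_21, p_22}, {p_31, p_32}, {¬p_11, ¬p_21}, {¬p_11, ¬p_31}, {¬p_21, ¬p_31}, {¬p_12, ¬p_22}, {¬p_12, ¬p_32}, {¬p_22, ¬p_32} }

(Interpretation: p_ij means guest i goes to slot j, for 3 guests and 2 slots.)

Case p_11 = True:
(¬p_21) alone gives p_21 = False.
(p_22) alone gives p_22 = True.
(¬p_31) alone gives p_31 = False.
(p_32) alone gives p_32 = True.
But (¬p_32) is also a unit clause — contradiction.
Undo p_11 and try p_11 = False.
(p_12) alone gives p_12 = True.
(¬p_22) alone gives p_22 = False.
(p_21) alone gives p_21 = True.
(¬p_31) alone gives p_31 = False.
(p_32) alone gives p_32 = True.
But (¬p_32) is also a unit clause — contradiction.
Both values of p_11 lead to a conflict.

UNSATISFIABLE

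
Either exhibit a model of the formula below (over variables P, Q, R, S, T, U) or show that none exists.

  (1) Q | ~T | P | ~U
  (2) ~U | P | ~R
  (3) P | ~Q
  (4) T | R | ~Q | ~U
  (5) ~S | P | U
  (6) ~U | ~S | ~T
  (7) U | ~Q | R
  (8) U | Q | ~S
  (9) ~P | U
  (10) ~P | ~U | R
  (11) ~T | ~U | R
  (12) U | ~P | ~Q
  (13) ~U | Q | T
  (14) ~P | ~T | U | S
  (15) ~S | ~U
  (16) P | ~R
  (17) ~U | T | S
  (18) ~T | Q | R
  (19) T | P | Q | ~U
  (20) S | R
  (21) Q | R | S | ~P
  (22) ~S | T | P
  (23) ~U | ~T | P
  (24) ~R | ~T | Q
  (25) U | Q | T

Try P = 1.
Unit clause (U) forces U = 1.
Unit clause (R) forces R = 1.
Unit clause (~S) forces S = 0.
Unit clause (T) forces T = 1.
Unit clause (Q) forces Q = 1.
This assignment satisfies each clause.

P: 1; Q: 1; R: 1; S: 0; T: 1; U: 1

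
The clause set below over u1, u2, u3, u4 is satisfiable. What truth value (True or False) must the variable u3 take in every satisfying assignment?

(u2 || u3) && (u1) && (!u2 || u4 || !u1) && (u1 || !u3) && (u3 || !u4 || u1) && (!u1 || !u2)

True

Suppose u3 = false.
The clause (u2) is unit, so u2 = true.
The clause (u1) is unit, so u1 = true.
That conflicts with the unit clause (!u1).
So every satisfying assignment has u3 = True.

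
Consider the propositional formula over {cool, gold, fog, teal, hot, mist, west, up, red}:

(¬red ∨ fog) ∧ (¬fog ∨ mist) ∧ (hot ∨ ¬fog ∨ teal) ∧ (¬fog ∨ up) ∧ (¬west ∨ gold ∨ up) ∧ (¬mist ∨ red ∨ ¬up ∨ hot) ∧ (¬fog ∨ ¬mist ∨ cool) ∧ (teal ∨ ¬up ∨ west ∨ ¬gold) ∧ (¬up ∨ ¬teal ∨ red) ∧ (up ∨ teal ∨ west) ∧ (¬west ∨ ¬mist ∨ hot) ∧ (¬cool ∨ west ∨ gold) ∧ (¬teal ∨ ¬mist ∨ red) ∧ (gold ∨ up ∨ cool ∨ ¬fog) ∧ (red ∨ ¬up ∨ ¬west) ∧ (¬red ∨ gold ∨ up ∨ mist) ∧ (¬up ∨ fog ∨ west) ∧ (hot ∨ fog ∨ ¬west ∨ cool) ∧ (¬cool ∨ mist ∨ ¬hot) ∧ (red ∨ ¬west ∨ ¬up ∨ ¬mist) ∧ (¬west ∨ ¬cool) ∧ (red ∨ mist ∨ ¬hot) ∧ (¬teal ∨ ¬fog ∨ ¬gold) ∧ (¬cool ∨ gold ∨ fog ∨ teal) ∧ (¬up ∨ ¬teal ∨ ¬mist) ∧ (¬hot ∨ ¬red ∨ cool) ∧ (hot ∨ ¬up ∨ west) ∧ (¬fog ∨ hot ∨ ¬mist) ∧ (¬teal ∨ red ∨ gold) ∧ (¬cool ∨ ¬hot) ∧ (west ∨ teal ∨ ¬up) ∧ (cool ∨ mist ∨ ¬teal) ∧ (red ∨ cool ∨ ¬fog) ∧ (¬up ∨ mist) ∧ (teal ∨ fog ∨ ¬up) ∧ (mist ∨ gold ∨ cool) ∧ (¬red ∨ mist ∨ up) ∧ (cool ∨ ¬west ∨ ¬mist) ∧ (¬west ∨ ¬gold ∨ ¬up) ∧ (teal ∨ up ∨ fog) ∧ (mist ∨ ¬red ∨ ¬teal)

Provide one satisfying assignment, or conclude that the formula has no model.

cool=True,  gold=True,  fog=False,  teal=True,  hot=False,  mist=False,  west=False,  up=False,  red=False

Branch on red: set red = False.
Branch on fog: set fog = False.
Branch on up: set up = False.
The clause (teal) is unit, so teal = True.
The clause (¬mist) is unit, so mist = False.
The clause (¬hot) is unit, so hot = False.
The clause (gold) is unit, so gold = True.
The clause (cool) is unit, so cool = True.
The clause (¬west) is unit, so west = False.
All clauses are satisfied.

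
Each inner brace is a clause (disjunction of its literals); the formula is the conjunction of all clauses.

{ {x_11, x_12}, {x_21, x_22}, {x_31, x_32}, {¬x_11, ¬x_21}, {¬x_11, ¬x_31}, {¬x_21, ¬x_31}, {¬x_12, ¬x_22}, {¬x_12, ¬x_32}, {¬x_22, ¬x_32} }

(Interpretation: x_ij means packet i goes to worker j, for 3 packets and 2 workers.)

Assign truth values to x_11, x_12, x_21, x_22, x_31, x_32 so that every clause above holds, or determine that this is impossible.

Case x_11 = True:
The clause (¬x_21) is unit, so x_21 = False.
The clause (x_22) is unit, so x_22 = True.
The clause (¬x_31) is unit, so x_31 = False.
The clause (x_32) is unit, so x_32 = True.
But (¬x_32) is also a unit clause — contradiction.
Backtrack on x_11: now try x_11 = False.
The clause (x_12) is unit, so x_12 = True.
The clause (¬x_22) is unit, so x_22 = False.
The clause (x_21) is unit, so x_21 = True.
The clause (¬x_31) is unit, so x_31 = False.
The clause (x_32) is unit, so x_32 = True.
But (¬x_32) is also a unit clause — contradiction.
Both values of x_11 lead to a conflict.

UNSATISFIABLE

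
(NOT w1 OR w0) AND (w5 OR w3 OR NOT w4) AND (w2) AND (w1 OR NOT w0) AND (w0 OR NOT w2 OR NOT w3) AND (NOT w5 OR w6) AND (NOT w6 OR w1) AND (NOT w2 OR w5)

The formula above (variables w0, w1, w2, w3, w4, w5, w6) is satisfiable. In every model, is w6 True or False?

Suppose w6 = false.
From the singleton clause (w2), w2 = true.
From the singleton clause (NOT w5), w5 = false.
That conflicts with the unit clause (w5).
So every satisfying assignment has w6 = True.

True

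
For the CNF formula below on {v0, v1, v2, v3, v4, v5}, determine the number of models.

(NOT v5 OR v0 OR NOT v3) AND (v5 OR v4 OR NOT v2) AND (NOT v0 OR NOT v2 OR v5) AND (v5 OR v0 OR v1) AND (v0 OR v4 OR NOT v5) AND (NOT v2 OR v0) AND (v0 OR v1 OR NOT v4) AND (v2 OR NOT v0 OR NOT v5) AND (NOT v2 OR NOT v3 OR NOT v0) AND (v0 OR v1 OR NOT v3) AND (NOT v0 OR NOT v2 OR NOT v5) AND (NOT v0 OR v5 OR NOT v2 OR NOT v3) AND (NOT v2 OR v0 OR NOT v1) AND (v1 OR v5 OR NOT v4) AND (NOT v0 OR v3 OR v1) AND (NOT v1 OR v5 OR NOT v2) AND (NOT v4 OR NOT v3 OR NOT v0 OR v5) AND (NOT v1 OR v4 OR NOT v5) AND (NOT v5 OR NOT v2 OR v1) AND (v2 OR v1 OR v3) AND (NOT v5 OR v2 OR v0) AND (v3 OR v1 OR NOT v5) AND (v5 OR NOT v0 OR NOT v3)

There are 2^6 = 64 truth assignments over (v0, v1, v2, v3, v4, v5).
Split on v1. With v1 = true, the clauses containing v1 are satisfied and NOT v1 drops from the rest; 6 of the 2^5 = 32 assignments to the other variables satisfy what remains.
With v1 = false, by the same count on the reduced clause set, 0 assignments work.
(One model: v0=F, v1=T, v2=F, v3=F, v4=F, v5=F.)
Total: 6 + 0 = 6.

6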